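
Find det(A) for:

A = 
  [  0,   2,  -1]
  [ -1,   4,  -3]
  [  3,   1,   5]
Cofactor expansion along row 1:
det(A) = (0)·((4)(5) - (-3)(1)) - (2)·((-1)(5) - (-3)(3)) + (-1)·((-1)(1) - (4)(3))
  = (0)(23) - (2)(4) + (-1)(-13)
  = 5

det(A) = 5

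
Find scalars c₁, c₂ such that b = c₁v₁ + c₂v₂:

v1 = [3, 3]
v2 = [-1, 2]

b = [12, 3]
c1 = 3, c2 = -3

b = 3·v1 + -3·v2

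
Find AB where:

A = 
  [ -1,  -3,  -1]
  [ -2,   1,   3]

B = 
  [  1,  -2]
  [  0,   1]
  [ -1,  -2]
AB = 
  [  0,   1]
  [ -5,  -1]

A is 2×3 and B is 3×2, so AB is 2×2. Each entry is (row of A)·(column of B):
AB[1,1] = (-1)(1) + (-3)(0) + (-1)(-1) = 0
AB[1,2] = (-1)(-2) + (-3)(1) + (-1)(-2) = 1
AB[2,1] = (-2)(1) + (1)(0) + (3)(-1) = -5
AB[2,2] = (-2)(-2) + (1)(1) + (3)(-2) = -1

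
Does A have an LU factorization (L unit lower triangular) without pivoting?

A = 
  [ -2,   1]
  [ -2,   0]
Yes.
A[1,1] = -2 ≠ 0, so Gaussian elimination proceeds without a row swap: multiplier ℓ₂₁ = (-2)/(-2) = 1, and U[2,2] = 0 - (1)(1) = -1.
L = 
  [  1,   0]
  [  1,   1]
U = 
  [ -2,   1]
  [  0,  -1]
Check row 2 of LU: [(1)(-2), (1)(1) + (-1)] = [-2, 0] = row 2 of A ✓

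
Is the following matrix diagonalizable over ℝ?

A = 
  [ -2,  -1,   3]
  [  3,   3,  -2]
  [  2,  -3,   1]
Yes

Characteristic polynomial: det(λI - A) = λ³ - 2λ² - 14λ + 32
By the rational root theorem any rational root is an integer dividing 32; none of those is a root, so p(λ) has no rational roots and hence (being an irreducible cubic) no repeated roots.
Discriminant of the cubic: Δ = 1264
Δ > 0 ⇒ three distinct real eigenvalues: λ ≈ -3.832, 2.524, 3.308
Three distinct real eigenvalues, so A has 3 independent eigenvectors.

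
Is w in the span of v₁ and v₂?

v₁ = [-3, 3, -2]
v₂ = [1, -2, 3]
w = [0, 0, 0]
Yes

Form the augmented matrix and row-reduce:
[v₁|v₂|w] = 
  [ -3,   1,   0]
  [  3,  -2,   0]
  [ -2,   3,   0]
R2 → R2 + (1)·R1
R3 → R3 - (2/3)·R1
R3 → R3 + (7/3)·R2
REF = 
  [ -3,   1,   0]
  [  0,  -1,   0]
  [  0,   0,   0]

No row of the form [0 0 | nonzero], so the system is consistent. Back-substitution gives c₁ = 0, c₂ = 0: w = (0)·v₁ + (0)·v₂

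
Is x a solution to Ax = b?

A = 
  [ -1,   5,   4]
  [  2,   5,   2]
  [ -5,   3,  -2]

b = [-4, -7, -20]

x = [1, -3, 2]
No

Ax = [-8, -9, -18] ≠ b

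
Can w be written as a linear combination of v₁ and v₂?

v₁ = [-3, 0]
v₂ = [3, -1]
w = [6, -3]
Yes

Form the augmented matrix and row-reduce:
[v₁|v₂|w] = 
  [ -3,   3,   6]
  [  0,  -1,  -3]
(already in echelon form — no row operations needed)

No row of the form [0 0 | nonzero], so the system is consistent. Back-substitution gives c₁ = 1, c₂ = 3: w = (1)·v₁ + (3)·v₂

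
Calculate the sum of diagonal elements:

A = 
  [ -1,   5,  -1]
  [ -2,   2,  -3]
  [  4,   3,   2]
3

tr(A) = -1 + 2 + 2 = 3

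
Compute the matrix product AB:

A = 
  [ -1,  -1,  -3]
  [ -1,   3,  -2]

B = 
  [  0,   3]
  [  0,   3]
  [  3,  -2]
A is 2×3 and B is 3×2, so AB is 2×2. Each entry is (row of A)·(column of B):
AB[1,1] = (-1)(0) + (-1)(0) + (-3)(3) = -9
AB[1,2] = (-1)(3) + (-1)(3) + (-3)(-2) = 0
AB[2,1] = (-1)(0) + (3)(0) + (-2)(3) = -6
AB[2,2] = (-1)(3) + (3)(3) + (-2)(-2) = 10

AB = 
  [ -9,   0]
  [ -6,  10]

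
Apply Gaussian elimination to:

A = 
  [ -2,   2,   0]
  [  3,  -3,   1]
Row operations:
R2 → R2 + (3/2)·R1

Resulting echelon form:
REF = 
  [ -2,   2,   0]
  [  0,   0,   1]

Rank = 2 (number of non-zero pivot rows).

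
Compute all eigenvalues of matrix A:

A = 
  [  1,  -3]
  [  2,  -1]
λ = i√5, -i√5  (≈ 0 + 2.236i, 0 - 2.236i)

tr(A) = 0, det(A) = 5
Characteristic polynomial: λ² - tr(A)λ + det(A) = λ² + 5
λ² + 5 = 0  ⇒  λ = (0 ± √((0)² - 4·(5)))/2 = (0 ± √(-20))/2
  = i√5,  -i√5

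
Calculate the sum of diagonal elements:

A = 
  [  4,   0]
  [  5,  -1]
3

tr(A) = 4 + -1 = 3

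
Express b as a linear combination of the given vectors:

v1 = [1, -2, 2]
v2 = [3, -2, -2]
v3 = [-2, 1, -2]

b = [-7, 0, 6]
c1 = 3, c2 = -2, c3 = 2

b = 3·v1 + -2·v2 + 2·v3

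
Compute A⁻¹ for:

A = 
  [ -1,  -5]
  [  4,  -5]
det(A) = (-1)(-5) - (-5)(4) = 25
For a 2×2 matrix, A⁻¹ = (1/det(A)) · [[d, -b], [-c, a]]
    = (1/25) · [[-5, 5], [-4, -1]]

A⁻¹ = 
  [ -1/5,   1/5]
  [-4/25, -1/25]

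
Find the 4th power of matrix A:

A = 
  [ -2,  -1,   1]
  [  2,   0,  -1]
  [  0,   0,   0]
A^4 = 
  [ -4,   0,   2]
  [  0,  -4,   0]
  [  0,   0,   0]

A² = A·A:
A²[1,1] = (-2)(-2) + (-1)(2) + (1)(0) = 2
A²[1,2] = (-2)(-1) + (-1)(0) + (1)(0) = 2
A²[1,3] = (-2)(1) + (-1)(-1) + (1)(0) = -1
A²[2,1] = (2)(-2) + (0)(2) + (-1)(0) = -4
A²[2,2] = (2)(-1) + (0)(0) + (-1)(0) = -2
A²[2,3] = (2)(1) + (0)(-1) + (-1)(0) = 2
A²[3,1] = (0)(-2) + (0)(2) + (0)(0) = 0
A²[3,2] = (0)(-1) + (0)(0) + (0)(0) = 0
A²[3,3] = (0)(1) + (0)(-1) + (0)(0) = 0
A² = 
  [  2,   2,  -1]
  [ -4,  -2,   2]
  [  0,   0,   0]

A^3 = A^2·A:
A^3[1,1] = (2)(-2) + (2)(2) + (-1)(0) = 0
A^3[1,2] = (2)(-1) + (2)(0) + (-1)(0) = -2
A^3[1,3] = (2)(1) + (2)(-1) + (-1)(0) = 0
A^3[2,1] = (-4)(-2) + (-2)(2) + (2)(0) = 4
A^3[2,2] = (-4)(-1) + (-2)(0) + (2)(0) = 4
A^3[2,3] = (-4)(1) + (-2)(-1) + (2)(0) = -2
A^3[3,1] = (0)(-2) + (0)(2) + (0)(0) = 0
A^3[3,2] = (0)(-1) + (0)(0) + (0)(0) = 0
A^3[3,3] = (0)(1) + (0)(-1) + (0)(0) = 0
A^3 = 
  [  0,  -2,   0]
  [  4,   4,  -2]
  [  0,   0,   0]

A^4 = A^3·A:
A^4[1,1] = (0)(-2) + (-2)(2) + (0)(0) = -4
A^4[1,2] = (0)(-1) + (-2)(0) + (0)(0) = 0
A^4[1,3] = (0)(1) + (-2)(-1) + (0)(0) = 2
A^4[2,1] = (4)(-2) + (4)(2) + (-2)(0) = 0
A^4[2,2] = (4)(-1) + (4)(0) + (-2)(0) = -4
A^4[2,3] = (4)(1) + (4)(-1) + (-2)(0) = 0
A^4[3,1] = (0)(-2) + (0)(2) + (0)(0) = 0
A^4[3,2] = (0)(-1) + (0)(0) + (0)(0) = 0
A^4[3,3] = (0)(1) + (0)(-1) + (0)(0) = 0
A^4 = 
  [ -4,   0,   2]
  [  0,  -4,   0]
  [  0,   0,   0]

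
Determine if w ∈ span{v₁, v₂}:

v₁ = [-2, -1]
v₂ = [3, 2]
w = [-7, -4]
Yes

Form the augmented matrix and row-reduce:
[v₁|v₂|w] = 
  [ -2,   3,  -7]
  [ -1,   2,  -4]
R2 → R2 - (1/2)·R1
REF = 
  [  -2,    3,   -7]
  [   0,  1/2, -1/2]

No row of the form [0 0 | nonzero], so the system is consistent. Back-substitution gives c₁ = 2, c₂ = -1: w = (2)·v₁ + (-1)·v₂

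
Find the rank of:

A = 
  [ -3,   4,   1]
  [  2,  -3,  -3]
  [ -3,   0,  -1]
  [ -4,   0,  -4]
rank(A) = 3

Row reduce:
R2 → R2 + (2/3)·R1
R3 → R3 - (1)·R1
R4 → R4 - (4/3)·R1
R3 → R3 - (12)·R2
R4 → R4 - (16)·R2
R4 → R4 - (16/13)·R3
REF = 
  [  -3,    4,    1]
  [   0, -1/3, -7/3]
  [   0,    0,   26]
  [   0,    0,    0]
Pivot columns: 1, 2, 3 → 3 pivots.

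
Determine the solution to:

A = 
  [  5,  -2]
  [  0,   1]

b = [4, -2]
Row reduce the augmented matrix [A|b]:
(already in echelon form)
REF = 
  [  5,  -2,   4]
  [  0,   1,  -2]

Back-substitution:
x₂ = (-2) / 1 = -2
x₁ = (4 - (-2)(-2)) / 5 = 0

x = [0, -2]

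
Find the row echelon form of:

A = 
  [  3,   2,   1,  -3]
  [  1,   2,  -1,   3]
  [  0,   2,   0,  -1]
Row operations:
R2 → R2 - (1/3)·R1
R3 → R3 - (3/2)·R2

Resulting echelon form:
REF = 
  [   3,    2,    1,   -3]
  [   0,  4/3, -4/3,    4]
  [   0,    0,    2,   -7]

Rank = 3 (number of non-zero pivot rows).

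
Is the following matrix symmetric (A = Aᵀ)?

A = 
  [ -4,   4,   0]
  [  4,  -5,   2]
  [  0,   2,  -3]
Yes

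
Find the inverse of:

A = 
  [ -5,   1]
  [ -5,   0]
det(A) = (-5)(0) - (1)(-5) = 5
For a 2×2 matrix, A⁻¹ = (1/det(A)) · [[d, -b], [-c, a]]
    = (1/5) · [[0, -1], [5, -5]]

A⁻¹ = 
  [   0, -1/5]
  [   1,   -1]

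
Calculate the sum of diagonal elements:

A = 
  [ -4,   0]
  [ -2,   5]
1

tr(A) = -4 + 5 = 1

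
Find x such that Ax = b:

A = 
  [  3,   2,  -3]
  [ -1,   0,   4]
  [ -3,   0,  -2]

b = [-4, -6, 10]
x = [-2, -2, -2]

Row reduce the augmented matrix [A|b]:
R2 → R2 + (1/3)·R1
R3 → R3 + (1)·R1
R3 → R3 - (3)·R2
REF = 
  [    3,     2,    -3,    -4]
  [    0,   2/3,     3, -22/3]
  [    0,     0,   -14,    28]

Back-substitution:
x₃ = 28 / (-14) = -2
x₂ = (-22/3 - (3)(-2)) / (2/3) = -2
x₁ = (-4 - (2)(-2) - (-3)(-2)) / 3 = -2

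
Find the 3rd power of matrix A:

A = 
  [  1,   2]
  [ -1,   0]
A² = A·A:
A²[1,1] = (1)(1) + (2)(-1) = -1
A²[1,2] = (1)(2) + (2)(0) = 2
A²[2,1] = (-1)(1) + (0)(-1) = -1
A²[2,2] = (-1)(2) + (0)(0) = -2
A² = 
  [ -1,   2]
  [ -1,  -2]

A^3 = A^2·A:
A^3[1,1] = (-1)(1) + (2)(-1) = -3
A^3[1,2] = (-1)(2) + (2)(0) = -2
A^3[2,1] = (-1)(1) + (-2)(-1) = 1
A^3[2,2] = (-1)(2) + (-2)(0) = -2
A^3 = 
  [ -3,  -2]
  [  1,  -2]

Therefore
A^3 = 
  [ -3,  -2]
  [  1,  -2]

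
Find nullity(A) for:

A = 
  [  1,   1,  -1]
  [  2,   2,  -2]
nullity(A) = 2

Row reduce:
R2 → R2 - (2)·R1
REF = 
  [  1,   1,  -1]
  [  0,   0,   0]
Pivot columns: 1 → 1 pivot.
rank(A) = 1, so nullity(A) = 3 - 1 = 2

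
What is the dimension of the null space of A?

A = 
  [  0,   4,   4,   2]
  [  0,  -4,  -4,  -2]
nullity(A) = 3

Row reduce:
R2 → R2 + (1)·R1
REF = 
  [  0,   4,   4,   2]
  [  0,   0,   0,   0]
Pivot columns: 2 → 1 pivot.
rank(A) = 1, so nullity(A) = 4 - 1 = 3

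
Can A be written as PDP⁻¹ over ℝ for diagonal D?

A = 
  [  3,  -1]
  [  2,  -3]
Yes

tr(A) = 0, det(A) = -7
Characteristic polynomial: λ² - tr(A)λ + det(A) = λ² - 7
λ² - 7 = 0  ⇒  λ = (0 ± √((0)² - 4·(-7)))/2 = (0 ± √(28))/2
  = √7,  -√7
Eigenvalues: √7, -√7  (≈ 2.646, -2.646)
The two irrational eigenvalues are distinct (simple), so each has alg. mult. = geom. mult. = 1.
Sum of geometric multiplicities equals n, so A has n independent eigenvectors.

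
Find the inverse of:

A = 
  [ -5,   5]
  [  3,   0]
det(A) = (-5)(0) - (5)(3) = -15
For a 2×2 matrix, A⁻¹ = (1/det(A)) · [[d, -b], [-c, a]]
    = (-1/15) · [[0, -5], [-3, -5]]

A⁻¹ = 
  [  0, 1/3]
  [1/5, 1/3]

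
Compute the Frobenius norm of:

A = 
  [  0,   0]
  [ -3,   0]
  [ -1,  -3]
||A||_F = 4.359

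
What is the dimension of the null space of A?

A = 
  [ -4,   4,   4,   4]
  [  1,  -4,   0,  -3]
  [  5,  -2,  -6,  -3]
nullity(A) = 2

Row reduce:
R2 → R2 + (1/4)·R1
R3 → R3 + (5/4)·R1
R3 → R3 + (1)·R2
REF = 
  [ -4,   4,   4,   4]
  [  0,  -3,   1,  -2]
  [  0,   0,   0,   0]
Pivot columns: 1, 2 → 2 pivots.
rank(A) = 2, so nullity(A) = 4 - 2 = 2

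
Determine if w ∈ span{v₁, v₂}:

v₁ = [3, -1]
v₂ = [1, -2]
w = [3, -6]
Yes

Form the augmented matrix and row-reduce:
[v₁|v₂|w] = 
  [  3,   1,   3]
  [ -1,  -2,  -6]
R2 → R2 + (1/3)·R1
REF = 
  [   3,    1,    3]
  [   0, -5/3,   -5]

No row of the form [0 0 | nonzero], so the system is consistent. Back-substitution gives c₁ = 0, c₂ = 3: w = (0)·v₁ + (3)·v₂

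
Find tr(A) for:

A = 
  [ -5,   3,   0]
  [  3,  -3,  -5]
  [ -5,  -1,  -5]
-13

tr(A) = -5 + -3 + -5 = -13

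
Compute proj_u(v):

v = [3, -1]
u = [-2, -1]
v·u = (3)(-2) + (-1)(-1) = -5
u·u = (-2)² + (-1)² = 5
proj_u(v) = (v·u / u·u) × u = (-5/5) × u = (-1) × u

proj_u(v) = [2, 1]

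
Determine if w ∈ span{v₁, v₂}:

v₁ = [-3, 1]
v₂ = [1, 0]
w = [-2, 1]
Yes

Form the augmented matrix and row-reduce:
[v₁|v₂|w] = 
  [ -3,   1,  -2]
  [  1,   0,   1]
R2 → R2 + (1/3)·R1
REF = 
  [ -3,   1,  -2]
  [  0, 1/3, 1/3]

No row of the form [0 0 | nonzero], so the system is consistent. Back-substitution gives c₁ = 1, c₂ = 1: w = (1)·v₁ + (1)·v₂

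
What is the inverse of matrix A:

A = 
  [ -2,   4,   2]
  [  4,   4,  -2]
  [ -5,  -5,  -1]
det(A) = (-2)·((4)(-1) - (-2)(-5)) - (4)·((4)(-1) - (-2)(-5)) + (2)·((4)(-5) - (4)(-5))
  = (-2)(-14) - (4)(-14) + (2)(0)
  = 84
det(A) = 84 ≠ 0, so A is invertible.

Cofactors Cᵢⱼ = (-1)ⁱ⁺ʲ·Mᵢⱼ:
C = 
  [-14,  14,   0]
  [ -6,  12, -30]
  [-16,   4, -24]

adj(A) = Cᵀ:
adj(A) = 
  [-14,  -6, -16]
  [ 14,  12,   4]
  [  0, -30, -24]

A⁻¹ = (1/84) · adj(A):
A⁻¹ = 
  [ -1/6, -1/14, -4/21]
  [  1/6,   1/7,  1/21]
  [    0, -5/14,  -2/7]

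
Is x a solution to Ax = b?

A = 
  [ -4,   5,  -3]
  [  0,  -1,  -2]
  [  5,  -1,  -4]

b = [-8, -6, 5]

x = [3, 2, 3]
No

Ax = [-11, -8, 1] ≠ b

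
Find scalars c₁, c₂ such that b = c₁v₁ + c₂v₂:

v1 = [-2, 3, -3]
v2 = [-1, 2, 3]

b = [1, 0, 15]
c1 = -2, c2 = 3

b = -2·v1 + 3·v2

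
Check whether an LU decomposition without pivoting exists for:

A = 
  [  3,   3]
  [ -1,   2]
Yes.
A[1,1] = 3 ≠ 0, so Gaussian elimination proceeds without a row swap: multiplier ℓ₂₁ = (-1)/(3) = -1/3, and U[2,2] = 2 - (-1/3)(3) = 3.
L = 
  [   1,    0]
  [-1/3,    1]
U = 
  [  3,   3]
  [  0,   3]
Check row 2 of LU: [(-1/3)(3), (-1/3)(3) + 3] = [-1, 2] = row 2 of A ✓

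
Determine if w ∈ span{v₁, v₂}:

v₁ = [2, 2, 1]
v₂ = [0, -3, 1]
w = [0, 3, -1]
Yes

Form the augmented matrix and row-reduce:
[v₁|v₂|w] = 
  [  2,   0,   0]
  [  2,  -3,   3]
  [  1,   1,  -1]
R2 → R2 - (1)·R1
R3 → R3 - (1/2)·R1
R3 → R3 + (1/3)·R2
REF = 
  [  2,   0,   0]
  [  0,  -3,   3]
  [  0,   0,   0]

No row of the form [0 0 | nonzero], so the system is consistent. Back-substitution gives c₁ = 0, c₂ = -1: w = (0)·v₁ + (-1)·v₂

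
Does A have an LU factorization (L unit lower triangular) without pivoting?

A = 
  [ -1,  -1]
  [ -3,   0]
Yes.
A[1,1] = -1 ≠ 0, so Gaussian elimination proceeds without a row swap: multiplier ℓ₂₁ = (-3)/(-1) = 3, and U[2,2] = 0 - (3)(-1) = 3.
L = 
  [  1,   0]
  [  3,   1]
U = 
  [ -1,  -1]
  [  0,   3]
Check row 2 of LU: [(3)(-1), (3)(-1) + 3] = [-3, 0] = row 2 of A ✓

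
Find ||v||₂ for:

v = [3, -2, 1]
3.742

||v||₂ = √((3)² + (-2)² + (1)²) = √14 = 3.742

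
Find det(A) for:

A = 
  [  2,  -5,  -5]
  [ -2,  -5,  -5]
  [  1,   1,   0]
20

Cofactor expansion along row 1:
det(A) = (2)·((-5)(0) - (-5)(1)) - (-5)·((-2)(0) - (-5)(1)) + (-5)·((-2)(1) - (-5)(1))
  = (2)(5) - (-5)(5) + (-5)(3)
  = 20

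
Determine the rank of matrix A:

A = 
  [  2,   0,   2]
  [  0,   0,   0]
Row reduce:
(no row operations needed)
REF = 
  [  2,   0,   2]
  [  0,   0,   0]
Pivot columns: 1 → 1 pivot.

rank(A) = 1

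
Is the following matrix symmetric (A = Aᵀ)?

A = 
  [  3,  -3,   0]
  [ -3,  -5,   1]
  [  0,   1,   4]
Yes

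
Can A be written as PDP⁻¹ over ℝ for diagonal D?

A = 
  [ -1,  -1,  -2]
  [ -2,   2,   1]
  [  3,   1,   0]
No

Characteristic polynomial: det(λI - A) = λ³ - λ² + λ - 14
By the rational root theorem any rational root is an integer dividing 14; none of those is a root, so p(λ) has no rational roots and hence (being an irreducible cubic) no repeated roots.
Discriminant of the cubic: Δ = -5099
Δ < 0 ⇒ one real eigenvalue and a complex-conjugate pair: λ ≈ 2.636, -0.8179 + 2.155i, -0.8179 - 2.155i
Has complex eigenvalues (not diagonalizable over ℝ).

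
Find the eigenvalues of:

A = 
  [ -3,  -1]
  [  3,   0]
λ = (-3 + i√3)/2, (-3 - i√3)/2  (≈ -1.5 + 0.866i, -1.5 - 0.866i)

tr(A) = -3, det(A) = 3
Characteristic polynomial: λ² - tr(A)λ + det(A) = λ² + 3λ + 3
λ² + 3λ + 3 = 0  ⇒  λ = (-3 ± √((3)² - 4·(3)))/2 = (-3 ± √(-3))/2
  = (-3 + i√3)/2,  (-3 - i√3)/2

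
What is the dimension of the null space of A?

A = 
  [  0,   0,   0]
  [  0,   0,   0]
nullity(A) = 3

Row reduce:
(no row operations needed)
REF = 
  [  0,   0,   0]
  [  0,   0,   0]
Pivot columns: none → 0 pivots.
rank(A) = 0, so nullity(A) = 3 - 0 = 3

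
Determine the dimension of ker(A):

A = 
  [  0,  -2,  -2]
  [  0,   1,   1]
nullity(A) = 2

Row reduce:
R2 → R2 + (1/2)·R1
REF = 
  [  0,  -2,  -2]
  [  0,   0,   0]
Pivot columns: 2 → 1 pivot.
rank(A) = 1, so nullity(A) = 3 - 1 = 2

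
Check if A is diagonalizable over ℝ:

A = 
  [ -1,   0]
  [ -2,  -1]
No

tr(A) = -2, det(A) = 1
Characteristic polynomial: λ² - tr(A)λ + det(A) = λ² + 2λ + 1
λ² + 2λ + 1 = (λ + 1)²
Eigenvalues: -1, -1
λ=-1: alg. mult. = 2, geom. mult. = 2 - rank(A - (-1)I) = 2 - 1 = 1
Sum of geometric multiplicities = 1 < n = 2, so there aren't enough independent eigenvectors.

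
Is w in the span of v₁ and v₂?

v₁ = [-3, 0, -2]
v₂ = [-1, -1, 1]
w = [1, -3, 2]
No

Form the augmented matrix and row-reduce:
[v₁|v₂|w] = 
  [ -3,  -1,   1]
  [  0,  -1,  -3]
  [ -2,   1,   2]
R3 → R3 - (2/3)·R1
R3 → R3 + (5/3)·R2
REF = 
  [   -3,    -1,     1]
  [    0,    -1,    -3]
  [    0,     0, -11/3]

Row 3 reads [0 0 | -11/3], i.e. 0 = -11/3, so the system is inconsistent and w ∉ span{v₁, v₂}.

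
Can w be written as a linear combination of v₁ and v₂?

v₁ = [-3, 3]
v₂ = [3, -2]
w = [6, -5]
Yes

Form the augmented matrix and row-reduce:
[v₁|v₂|w] = 
  [ -3,   3,   6]
  [  3,  -2,  -5]
R2 → R2 + (1)·R1
REF = 
  [ -3,   3,   6]
  [  0,   1,   1]

No row of the form [0 0 | nonzero], so the system is consistent. Back-substitution gives c₁ = -1, c₂ = 1: w = (-1)·v₁ + (1)·v₂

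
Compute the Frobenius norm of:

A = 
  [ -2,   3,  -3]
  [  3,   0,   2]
||A||_F = 5.916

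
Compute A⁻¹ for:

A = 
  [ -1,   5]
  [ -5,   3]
det(A) = (-1)(3) - (5)(-5) = 22
For a 2×2 matrix, A⁻¹ = (1/det(A)) · [[d, -b], [-c, a]]
    = (1/22) · [[3, -5], [5, -1]]

A⁻¹ = 
  [ 3/22, -5/22]
  [ 5/22, -1/22]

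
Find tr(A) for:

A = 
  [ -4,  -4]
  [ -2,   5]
1

tr(A) = -4 + 5 = 1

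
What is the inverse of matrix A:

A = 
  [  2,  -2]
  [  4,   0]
det(A) = (2)(0) - (-2)(4) = 8
For a 2×2 matrix, A⁻¹ = (1/det(A)) · [[d, -b], [-c, a]]
    = (1/8) · [[0, 2], [-4, 2]]

A⁻¹ = 
  [   0,  1/4]
  [-1/2,  1/4]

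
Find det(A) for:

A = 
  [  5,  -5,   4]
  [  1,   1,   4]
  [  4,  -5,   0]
Cofactor expansion along row 1:
det(A) = (5)·((1)(0) - (4)(-5)) - (-5)·((1)(0) - (4)(4)) + (4)·((1)(-5) - (1)(4))
  = (5)(20) - (-5)(-16) + (4)(-9)
  = -16

det(A) = -16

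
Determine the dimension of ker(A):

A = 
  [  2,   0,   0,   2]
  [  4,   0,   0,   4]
nullity(A) = 3

Row reduce:
R2 → R2 - (2)·R1
REF = 
  [  2,   0,   0,   2]
  [  0,   0,   0,   0]
Pivot columns: 1 → 1 pivot.
rank(A) = 1, so nullity(A) = 4 - 1 = 3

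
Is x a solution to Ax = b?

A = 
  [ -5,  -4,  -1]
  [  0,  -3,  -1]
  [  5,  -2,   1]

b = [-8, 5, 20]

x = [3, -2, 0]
No

Ax = [-7, 6, 19] ≠ b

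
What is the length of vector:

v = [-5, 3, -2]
6.164

||v||₂ = √((-5)² + (3)² + (-2)²) = √38 = 6.164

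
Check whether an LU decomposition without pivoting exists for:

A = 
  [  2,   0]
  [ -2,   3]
Yes.
A[1,1] = 2 ≠ 0, so Gaussian elimination proceeds without a row swap: multiplier ℓ₂₁ = (-2)/(2) = -1, and U[2,2] = 3 - (-1)(0) = 3.
L = 
  [  1,   0]
  [ -1,   1]
U = 
  [  2,   0]
  [  0,   3]
Check row 2 of LU: [(-1)(2), (-1)(0) + 3] = [-2, 3] = row 2 of A ✓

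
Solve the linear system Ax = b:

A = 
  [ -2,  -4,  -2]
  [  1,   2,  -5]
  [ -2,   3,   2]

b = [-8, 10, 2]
Row reduce the augmented matrix [A|b]:
R2 → R2 + (1/2)·R1
R3 → R3 - (1)·R1
Swap R2 ↔ R3
REF = 
  [ -2,  -4,  -2,  -8]
  [  0,   7,   4,  10]
  [  0,   0,  -6,   6]

Back-substitution:
x₃ = 6 / (-6) = -1
x₂ = (10 - (4)(-1)) / 7 = 2
x₁ = (-8 - (-4)(2) - (-2)(-1)) / (-2) = 1

x = [1, 2, -1]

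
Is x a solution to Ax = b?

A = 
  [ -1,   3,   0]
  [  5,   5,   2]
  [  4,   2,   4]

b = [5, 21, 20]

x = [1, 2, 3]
Yes

Ax = [5, 21, 20] = b ✓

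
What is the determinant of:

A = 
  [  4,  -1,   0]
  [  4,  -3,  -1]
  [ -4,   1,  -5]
40

Cofactor expansion along row 1:
det(A) = (4)·((-3)(-5) - (-1)(1)) - (-1)·((4)(-5) - (-1)(-4)) + (0)·((4)(1) - (-3)(-4))
  = (4)(16) - (-1)(-24) + (0)(-8)
  = 40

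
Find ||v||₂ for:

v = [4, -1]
4.123

||v||₂ = √((4)² + (-1)²) = √17 = 4.123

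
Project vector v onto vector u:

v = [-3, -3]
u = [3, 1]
proj_u(v) = [-18/5, -6/5]

v·u = (-3)(3) + (-3)(1) = -12
u·u = (3)² + (1)² = 10
proj_u(v) = (v·u / u·u) × u = (-12/10) × u = (-6/5) × u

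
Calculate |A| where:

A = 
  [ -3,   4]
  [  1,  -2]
2

For a 2×2 matrix, det = ad - bc = (-3)(-2) - (4)(1) = 2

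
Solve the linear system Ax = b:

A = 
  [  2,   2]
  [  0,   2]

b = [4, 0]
x = [2, 0]

Row reduce the augmented matrix [A|b]:
(already in echelon form)
REF = 
  [  2,   2,   4]
  [  0,   2,   0]

Back-substitution:
x₂ = 0 / 2 = 0
x₁ = (4 - (2)(0)) / 2 = 2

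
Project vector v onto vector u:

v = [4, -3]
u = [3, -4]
v·u = (4)(3) + (-3)(-4) = 24
u·u = (3)² + (-4)² = 25
proj_u(v) = (v·u / u·u) × u = (24/25) × u

proj_u(v) = [72/25, -96/25]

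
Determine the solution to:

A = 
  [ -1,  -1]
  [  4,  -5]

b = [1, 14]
Row reduce the augmented matrix [A|b]:
R2 → R2 + (4)·R1
REF = 
  [ -1,  -1,   1]
  [  0,  -9,  18]

Back-substitution:
x₂ = 18 / (-9) = -2
x₁ = (1 - (-1)(-2)) / (-1) = 1

x = [1, -2]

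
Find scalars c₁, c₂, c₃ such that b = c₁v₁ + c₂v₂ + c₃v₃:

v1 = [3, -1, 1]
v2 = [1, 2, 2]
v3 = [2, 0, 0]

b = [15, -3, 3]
c1 = 3, c2 = 0, c3 = 3

b = 3·v1 + 0·v2 + 3·v3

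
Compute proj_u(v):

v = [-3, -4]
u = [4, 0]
v·u = (-3)(4) + (-4)(0) = -12
u·u = (4)² + (0)² = 16
proj_u(v) = (v·u / u·u) × u = (-12/16) × u = (-3/4) × u

proj_u(v) = [-3, 0]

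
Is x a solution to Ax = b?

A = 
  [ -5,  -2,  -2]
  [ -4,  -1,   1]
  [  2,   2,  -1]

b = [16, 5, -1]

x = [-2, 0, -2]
No

Ax = [14, 6, -2] ≠ b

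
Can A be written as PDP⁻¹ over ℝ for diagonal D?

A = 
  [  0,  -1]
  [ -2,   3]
Yes

tr(A) = 3, det(A) = -2
Characteristic polynomial: λ² - tr(A)λ + det(A) = λ² - 3λ - 2
λ² - 3λ - 2 = 0  ⇒  λ = (3 ± √((-3)² - 4·(-2)))/2 = (3 ± √(17))/2
  = (3 + √17)/2,  (3 - √17)/2
Eigenvalues: (3 + √17)/2, (3 - √17)/2  (≈ 3.562, -0.5616)
The two irrational eigenvalues are distinct (simple), so each has alg. mult. = geom. mult. = 1.
Sum of geometric multiplicities equals n, so A has n independent eigenvectors.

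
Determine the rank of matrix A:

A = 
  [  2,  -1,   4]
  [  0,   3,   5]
Row reduce:
(no row operations needed)
REF = 
  [  2,  -1,   4]
  [  0,   3,   5]
Pivot columns: 1, 2 → 2 pivots.

rank(A) = 2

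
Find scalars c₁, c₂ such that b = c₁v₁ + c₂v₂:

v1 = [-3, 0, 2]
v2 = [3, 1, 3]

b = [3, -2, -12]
c1 = -3, c2 = -2

b = -3·v1 + -2·v2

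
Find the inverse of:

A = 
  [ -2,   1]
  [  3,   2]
det(A) = (-2)(2) - (1)(3) = -7
For a 2×2 matrix, A⁻¹ = (1/det(A)) · [[d, -b], [-c, a]]
    = (-1/7) · [[2, -1], [-3, -2]]

A⁻¹ = 
  [-2/7,  1/7]
  [ 3/7,  2/7]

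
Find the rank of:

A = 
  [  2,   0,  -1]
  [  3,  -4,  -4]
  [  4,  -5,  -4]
Row reduce:
R2 → R2 - (3/2)·R1
R3 → R3 - (2)·R1
R3 → R3 - (5/4)·R2
REF = 
  [   2,    0,   -1]
  [   0,   -4, -5/2]
  [   0,    0,  9/8]
Pivot columns: 1, 2, 3 → 3 pivots.

rank(A) = 3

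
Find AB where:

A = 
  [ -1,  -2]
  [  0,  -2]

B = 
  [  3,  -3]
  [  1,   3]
AB = 
  [ -5,  -3]
  [ -2,  -6]

A is 2×2 and B is 2×2, so AB is 2×2. Each entry is (row of A)·(column of B):
AB[1,1] = (-1)(3) + (-2)(1) = -5
AB[1,2] = (-1)(-3) + (-2)(3) = -3
AB[2,1] = (0)(3) + (-2)(1) = -2
AB[2,2] = (0)(-3) + (-2)(3) = -6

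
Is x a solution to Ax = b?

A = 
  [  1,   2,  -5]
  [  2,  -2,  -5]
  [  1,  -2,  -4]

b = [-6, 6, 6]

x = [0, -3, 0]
Yes

Ax = [-6, 6, 6] = b ✓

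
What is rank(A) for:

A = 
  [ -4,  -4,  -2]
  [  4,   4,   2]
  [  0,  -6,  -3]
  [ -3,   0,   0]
rank(A) = 2

Row reduce:
R2 → R2 + (1)·R1
R4 → R4 - (3/4)·R1
Swap R2 ↔ R3
R4 → R4 + (1/2)·R2
REF = 
  [ -4,  -4,  -2]
  [  0,  -6,  -3]
  [  0,   0,   0]
  [  0,   0,   0]
Pivot columns: 1, 2 → 2 pivots.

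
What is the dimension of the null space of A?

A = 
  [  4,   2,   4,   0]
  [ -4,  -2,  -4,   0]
nullity(A) = 3

Row reduce:
R2 → R2 + (1)·R1
REF = 
  [  4,   2,   4,   0]
  [  0,   0,   0,   0]
Pivot columns: 1 → 1 pivot.
rank(A) = 1, so nullity(A) = 4 - 1 = 3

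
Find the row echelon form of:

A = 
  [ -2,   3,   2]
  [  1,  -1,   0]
Row operations:
R2 → R2 + (1/2)·R1

Resulting echelon form:
REF = 
  [ -2,   3,   2]
  [  0, 1/2,   1]

Rank = 2 (number of non-zero pivot rows).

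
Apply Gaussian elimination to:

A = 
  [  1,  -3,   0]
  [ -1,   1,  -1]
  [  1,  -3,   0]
Row operations:
R2 → R2 + (1)·R1
R3 → R3 - (1)·R1

Resulting echelon form:
REF = 
  [  1,  -3,   0]
  [  0,  -2,  -1]
  [  0,   0,   0]

Rank = 2 (number of non-zero pivot rows).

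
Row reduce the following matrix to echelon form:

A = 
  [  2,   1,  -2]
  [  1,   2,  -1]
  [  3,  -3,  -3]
Row operations:
R2 → R2 - (1/2)·R1
R3 → R3 - (3/2)·R1
R3 → R3 + (3)·R2

Resulting echelon form:
REF = 
  [  2,   1,  -2]
  [  0, 3/2,   0]
  [  0,   0,   0]

Rank = 2 (number of non-zero pivot rows).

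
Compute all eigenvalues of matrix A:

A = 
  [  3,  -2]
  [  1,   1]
λ = 2 + i, 2 - i  (≈ 2 + 1i, 2 - 1i)

tr(A) = 4, det(A) = 5
Characteristic polynomial: λ² - tr(A)λ + det(A) = λ² - 4λ + 5
λ² - 4λ + 5 = 0  ⇒  λ = (4 ± √((-4)² - 4·(5)))/2 = (4 ± √(-4))/2
  = 2 + i,  2 - i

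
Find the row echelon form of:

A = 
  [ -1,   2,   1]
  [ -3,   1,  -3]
Row operations:
R2 → R2 - (3)·R1

Resulting echelon form:
REF = 
  [ -1,   2,   1]
  [  0,  -5,  -6]

Rank = 2 (number of non-zero pivot rows).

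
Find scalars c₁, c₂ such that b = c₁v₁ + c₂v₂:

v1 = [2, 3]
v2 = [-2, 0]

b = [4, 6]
c1 = 2, c2 = 0

b = 2·v1 + 0·v2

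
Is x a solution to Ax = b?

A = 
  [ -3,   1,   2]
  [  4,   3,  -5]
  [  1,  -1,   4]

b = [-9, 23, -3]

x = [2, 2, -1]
No

Ax = [-6, 19, -4] ≠ b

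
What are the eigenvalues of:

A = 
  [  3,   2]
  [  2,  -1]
λ = 1 + 2√2, 1 - 2√2  (≈ 3.828, -1.828)

tr(A) = 2, det(A) = -7
Characteristic polynomial: λ² - tr(A)λ + det(A) = λ² - 2λ - 7
λ² - 2λ - 7 = 0  ⇒  λ = (2 ± √((-2)² - 4·(-7)))/2 = (2 ± √(32))/2
  = 1 + 2√2,  1 - 2√2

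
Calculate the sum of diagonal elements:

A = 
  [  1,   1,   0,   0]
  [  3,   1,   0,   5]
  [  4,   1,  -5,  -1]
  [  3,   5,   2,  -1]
-4

tr(A) = 1 + 1 + -5 + -1 = -4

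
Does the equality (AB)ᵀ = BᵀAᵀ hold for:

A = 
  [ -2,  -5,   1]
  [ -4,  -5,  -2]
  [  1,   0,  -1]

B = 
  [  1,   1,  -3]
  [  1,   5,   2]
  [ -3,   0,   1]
Yes

(AB)ᵀ = 
  [-10,  -3,   4]
  [-27, -29,   1]
  [ -3,   0,  -4]

BᵀAᵀ = 
  [-10,  -3,   4]
  [-27, -29,   1]
  [ -3,   0,  -4]

Both sides are equal — this is the standard identity (AB)ᵀ = BᵀAᵀ, which holds for all A, B.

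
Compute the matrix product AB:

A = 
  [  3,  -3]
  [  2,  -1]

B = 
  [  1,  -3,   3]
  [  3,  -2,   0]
A is 2×2 and B is 2×3, so AB is 2×3. Each entry is (row of A)·(column of B):
AB[1,1] = (3)(1) + (-3)(3) = -6
AB[1,2] = (3)(-3) + (-3)(-2) = -3
AB[1,3] = (3)(3) + (-3)(0) = 9
AB[2,1] = (2)(1) + (-1)(3) = -1
AB[2,2] = (2)(-3) + (-1)(-2) = -4
AB[2,3] = (2)(3) + (-1)(0) = 6

AB = 
  [ -6,  -3,   9]
  [ -1,  -4,   6]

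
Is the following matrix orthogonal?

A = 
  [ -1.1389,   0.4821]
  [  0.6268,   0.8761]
No

AᵀA = 
  [  1.6900,   0.0001]
  [  0.0001,   1]
≠ I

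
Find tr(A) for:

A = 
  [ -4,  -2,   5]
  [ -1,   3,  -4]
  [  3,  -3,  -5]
-6

tr(A) = -4 + 3 + -5 = -6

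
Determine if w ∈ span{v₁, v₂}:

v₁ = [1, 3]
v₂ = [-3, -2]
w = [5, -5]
Yes

Form the augmented matrix and row-reduce:
[v₁|v₂|w] = 
  [  1,  -3,   5]
  [  3,  -2,  -5]
R2 → R2 - (3)·R1
REF = 
  [  1,  -3,   5]
  [  0,   7, -20]

No row of the form [0 0 | nonzero], so the system is consistent. Back-substitution gives c₁ = -25/7, c₂ = -20/7: w = (-25/7)·v₁ + (-20/7)·v₂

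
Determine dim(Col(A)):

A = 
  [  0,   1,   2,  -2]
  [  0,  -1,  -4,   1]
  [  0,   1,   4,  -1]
Row reduce:
R2 → R2 + (1)·R1
R3 → R3 - (1)·R1
R3 → R3 + (1)·R2
REF = 
  [  0,   1,   2,  -2]
  [  0,   0,  -2,  -1]
  [  0,   0,   0,   0]
Pivot columns: 2, 3 → 2 pivots.
dim(Col(A)) = number of pivot columns = 2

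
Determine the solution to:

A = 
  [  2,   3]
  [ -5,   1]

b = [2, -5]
Row reduce the augmented matrix [A|b]:
R2 → R2 + (5/2)·R1
REF = 
  [   2,    3,    2]
  [   0, 17/2,    0]

Back-substitution:
x₂ = 0 / (17/2) = 0
x₁ = (2 - (3)(0)) / 2 = 1

x = [1, 0]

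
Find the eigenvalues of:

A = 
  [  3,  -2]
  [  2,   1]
λ = 2 + i√3, 2 - i√3  (≈ 2 + 1.732i, 2 - 1.732i)

tr(A) = 4, det(A) = 7
Characteristic polynomial: λ² - tr(A)λ + det(A) = λ² - 4λ + 7
λ² - 4λ + 7 = 0  ⇒  λ = (4 ± √((-4)² - 4·(7)))/2 = (4 ± √(-12))/2
  = 2 + i√3,  2 - i√3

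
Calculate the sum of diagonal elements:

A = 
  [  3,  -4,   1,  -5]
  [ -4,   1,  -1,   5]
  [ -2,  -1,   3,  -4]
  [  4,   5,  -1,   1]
8

tr(A) = 3 + 1 + 3 + 1 = 8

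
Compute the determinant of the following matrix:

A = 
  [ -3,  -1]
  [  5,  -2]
For a 2×2 matrix, det = ad - bc = (-3)(-2) - (-1)(5) = 11

det(A) = 11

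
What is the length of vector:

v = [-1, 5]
5.099

||v||₂ = √((-1)² + (5)²) = √26 = 5.099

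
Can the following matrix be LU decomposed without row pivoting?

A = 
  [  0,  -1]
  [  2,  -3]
No.
A[1,1] = 0 but A[2,1] = 2 ≠ 0. Any LU with L unit lower triangular has (LU)[1,1] = U[1,1] and (LU)[2,1] = L[2,1]·U[1,1]; matching A forces U[1,1] = 0, which then forces (LU)[2,1] = 0 ≠ 2. A row swap (pivoting) is required.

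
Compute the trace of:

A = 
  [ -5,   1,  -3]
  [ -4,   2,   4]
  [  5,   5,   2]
-1

tr(A) = -5 + 2 + 2 = -1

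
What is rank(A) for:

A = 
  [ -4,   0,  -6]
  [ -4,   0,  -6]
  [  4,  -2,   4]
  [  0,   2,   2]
Row reduce:
R2 → R2 - (1)·R1
R3 → R3 + (1)·R1
Swap R2 ↔ R3
R4 → R4 + (1)·R2
REF = 
  [ -4,   0,  -6]
  [  0,  -2,  -2]
  [  0,   0,   0]
  [  0,   0,   0]
Pivot columns: 1, 2 → 2 pivots.

rank(A) = 2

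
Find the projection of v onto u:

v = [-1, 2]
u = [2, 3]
proj_u(v) = [8/13, 12/13]

v·u = (-1)(2) + (2)(3) = 4
u·u = (2)² + (3)² = 13
proj_u(v) = (v·u / u·u) × u = (4/13) × u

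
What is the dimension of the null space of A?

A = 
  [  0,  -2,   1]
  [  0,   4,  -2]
nullity(A) = 2

Row reduce:
R2 → R2 + (2)·R1
REF = 
  [  0,  -2,   1]
  [  0,   0,   0]
Pivot columns: 2 → 1 pivot.
rank(A) = 1, so nullity(A) = 3 - 1 = 2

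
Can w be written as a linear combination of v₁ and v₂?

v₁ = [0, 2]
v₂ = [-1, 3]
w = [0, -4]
Yes

Form the augmented matrix and row-reduce:
[v₁|v₂|w] = 
  [  0,  -1,   0]
  [  2,   3,  -4]
Swap R1 ↔ R2
REF = 
  [  2,   3,  -4]
  [  0,  -1,   0]

No row of the form [0 0 | nonzero], so the system is consistent. Back-substitution gives c₁ = -2, c₂ = 0: w = (-2)·v₁ + (0)·v₂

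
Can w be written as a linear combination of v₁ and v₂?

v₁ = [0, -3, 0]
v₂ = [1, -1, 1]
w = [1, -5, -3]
No

Form the augmented matrix and row-reduce:
[v₁|v₂|w] = 
  [  0,   1,   1]
  [ -3,  -1,  -5]
  [  0,   1,  -3]
Swap R1 ↔ R2
R3 → R3 - (1)·R2
REF = 
  [ -3,  -1,  -5]
  [  0,   1,   1]
  [  0,   0,  -4]

Row 3 reads [0 0 | -4], i.e. 0 = -4, so the system is inconsistent and w ∉ span{v₁, v₂}.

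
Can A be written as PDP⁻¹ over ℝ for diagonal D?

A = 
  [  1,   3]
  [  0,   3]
Yes

tr(A) = 4, det(A) = 3
Characteristic polynomial: λ² - tr(A)λ + det(A) = λ² - 4λ + 3
λ² - 4λ + 3 = (λ - 1)(λ - 3)
Eigenvalues: 3, 1
λ=1: alg. mult. = 1, geom. mult. = 2 - rank(A - (1)I) = 2 - 1 = 1
λ=3: alg. mult. = 1, geom. mult. = 2 - rank(A - (3)I) = 2 - 1 = 1
Sum of geometric multiplicities equals n, so A has n independent eigenvectors.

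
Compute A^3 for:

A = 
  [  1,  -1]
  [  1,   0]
A^3 = 
  [ -1,   0]
  [  0,  -1]

A² = A·A:
A²[1,1] = (1)(1) + (-1)(1) = 0
A²[1,2] = (1)(-1) + (-1)(0) = -1
A²[2,1] = (1)(1) + (0)(1) = 1
A²[2,2] = (1)(-1) + (0)(0) = -1
A² = 
  [  0,  -1]
  [  1,  -1]

A^3 = A^2·A:
A^3[1,1] = (0)(1) + (-1)(1) = -1
A^3[1,2] = (0)(-1) + (-1)(0) = 0
A^3[2,1] = (1)(1) + (-1)(1) = 0
A^3[2,2] = (1)(-1) + (-1)(0) = -1
A^3 = 
  [ -1,   0]
  [  0,  -1]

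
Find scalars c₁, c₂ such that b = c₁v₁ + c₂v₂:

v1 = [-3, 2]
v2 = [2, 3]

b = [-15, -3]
c1 = 3, c2 = -3

b = 3·v1 + -3·v2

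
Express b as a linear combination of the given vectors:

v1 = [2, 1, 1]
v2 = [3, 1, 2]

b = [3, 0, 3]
c1 = -3, c2 = 3

b = -3·v1 + 3·v2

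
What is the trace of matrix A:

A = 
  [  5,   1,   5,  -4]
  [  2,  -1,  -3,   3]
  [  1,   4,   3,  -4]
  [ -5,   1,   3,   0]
7

tr(A) = 5 + -1 + 3 + 0 = 7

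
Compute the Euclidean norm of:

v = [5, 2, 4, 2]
7

||v||₂ = √((5)² + (2)² + (4)² + (2)²) = √49 = 7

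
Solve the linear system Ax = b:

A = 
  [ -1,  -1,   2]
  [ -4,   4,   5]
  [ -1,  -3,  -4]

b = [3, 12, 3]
x = [-3, 0, 0]

Row reduce the augmented matrix [A|b]:
R2 → R2 - (4)·R1
R3 → R3 - (1)·R1
R3 → R3 + (1/4)·R2
REF = 
  [   -1,    -1,     2,     3]
  [    0,     8,    -3,     0]
  [    0,     0, -27/4,     0]

Back-substitution:
x₃ = 0 / (-27/4) = 0
x₂ = (0 - (-3)(0)) / 8 = 0
x₁ = (3 - (-1)(0) - (2)(0)) / (-1) = -3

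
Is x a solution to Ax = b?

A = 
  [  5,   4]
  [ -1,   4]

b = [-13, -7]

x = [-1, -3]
No

Ax = [-17, -11] ≠ b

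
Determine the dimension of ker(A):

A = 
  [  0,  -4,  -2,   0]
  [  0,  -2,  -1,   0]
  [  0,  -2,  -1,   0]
nullity(A) = 3

Row reduce:
R2 → R2 - (1/2)·R1
R3 → R3 - (1/2)·R1
REF = 
  [  0,  -4,  -2,   0]
  [  0,   0,   0,   0]
  [  0,   0,   0,   0]
Pivot columns: 2 → 1 pivot.
rank(A) = 1, so nullity(A) = 4 - 1 = 3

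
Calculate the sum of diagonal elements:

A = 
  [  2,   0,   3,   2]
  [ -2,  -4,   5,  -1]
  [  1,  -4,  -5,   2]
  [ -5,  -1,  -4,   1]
-6

tr(A) = 2 + -4 + -5 + 1 = -6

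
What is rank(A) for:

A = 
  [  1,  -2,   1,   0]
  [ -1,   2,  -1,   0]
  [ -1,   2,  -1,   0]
rank(A) = 1

Row reduce:
R2 → R2 + (1)·R1
R3 → R3 + (1)·R1
REF = 
  [  1,  -2,   1,   0]
  [  0,   0,   0,   0]
  [  0,   0,   0,   0]
Pivot columns: 1 → 1 pivot.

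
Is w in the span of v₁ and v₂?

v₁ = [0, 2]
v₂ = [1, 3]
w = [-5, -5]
Yes

Form the augmented matrix and row-reduce:
[v₁|v₂|w] = 
  [  0,   1,  -5]
  [  2,   3,  -5]
Swap R1 ↔ R2
REF = 
  [  2,   3,  -5]
  [  0,   1,  -5]

No row of the form [0 0 | nonzero], so the system is consistent. Back-substitution gives c₁ = 5, c₂ = -5: w = (5)·v₁ + (-5)·v₂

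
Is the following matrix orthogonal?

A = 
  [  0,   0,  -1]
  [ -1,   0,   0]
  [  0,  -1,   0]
Yes

AᵀA = 
  [  1,   0,   0]
  [  0,   1,   0]
  [  0,   0,   1]
= I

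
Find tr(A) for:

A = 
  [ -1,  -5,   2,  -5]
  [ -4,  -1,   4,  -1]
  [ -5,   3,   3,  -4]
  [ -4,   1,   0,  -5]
-4

tr(A) = -1 + -1 + 3 + -5 = -4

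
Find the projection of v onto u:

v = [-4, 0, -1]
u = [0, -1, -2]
proj_u(v) = [0, -2/5, -4/5]

v·u = (-4)(0) + (0)(-1) + (-1)(-2) = 2
u·u = (0)² + (-1)² + (-2)² = 5
proj_u(v) = (v·u / u·u) × u = (2/5) × u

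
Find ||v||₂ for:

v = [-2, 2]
2.828

||v||₂ = √((-2)² + (2)²) = √8 = 2.828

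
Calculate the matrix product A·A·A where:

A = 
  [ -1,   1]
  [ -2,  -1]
A^3 = 
  [  5,   1]
  [ -2,   5]

A² = A·A:
A²[1,1] = (-1)(-1) + (1)(-2) = -1
A²[1,2] = (-1)(1) + (1)(-1) = -2
A²[2,1] = (-2)(-1) + (-1)(-2) = 4
A²[2,2] = (-2)(1) + (-1)(-1) = -1
A² = 
  [ -1,  -2]
  [  4,  -1]

A^3 = A^2·A:
A^3[1,1] = (-1)(-1) + (-2)(-2) = 5
A^3[1,2] = (-1)(1) + (-2)(-1) = 1
A^3[2,1] = (4)(-1) + (-1)(-2) = -2
A^3[2,2] = (4)(1) + (-1)(-1) = 5
A^3 = 
  [  5,   1]
  [ -2,   5]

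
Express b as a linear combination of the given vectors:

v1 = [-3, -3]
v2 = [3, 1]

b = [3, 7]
c1 = -3, c2 = -2

b = -3·v1 + -2·v2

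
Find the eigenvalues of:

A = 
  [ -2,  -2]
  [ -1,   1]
λ = (-1 + √17)/2, (-1 - √17)/2  (≈ 1.562, -2.562)

tr(A) = -1, det(A) = -4
Characteristic polynomial: λ² - tr(A)λ + det(A) = λ² + λ - 4
λ² + λ - 4 = 0  ⇒  λ = (-1 ± √((1)² - 4·(-4)))/2 = (-1 ± √(17))/2
  = (-1 + √17)/2,  (-1 - √17)/2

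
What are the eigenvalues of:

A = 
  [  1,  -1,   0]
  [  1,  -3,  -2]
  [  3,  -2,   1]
λ = 0, (-1 + √33)/2, (-1 - √33)/2  (≈ 0, 2.372, -3.372)

Characteristic polynomial: det(λI - A) = λ³ + λ² - 8λ
The constant term is 0, so λ = 0 is a root: p(λ) = λ(λ² + λ - 8)
λ² + λ - 8 = 0  ⇒  λ = (-1 ± √((1)² - 4·(-8)))/2 = (-1 ± √(33))/2
  = (-1 + √33)/2,  (-1 - √33)/2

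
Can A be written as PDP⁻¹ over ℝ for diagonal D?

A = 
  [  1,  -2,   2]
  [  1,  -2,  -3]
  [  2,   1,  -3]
No

Characteristic polynomial: det(λI - A) = λ³ + 4λ² + 2λ - 25
By the rational root theorem any rational root is an integer dividing 25; none of those is a root, so p(λ) has no rational roots and hence (being an irreducible cubic) no repeated roots.
Discriminant of the cubic: Δ = -14043
Δ < 0 ⇒ one real eigenvalue and a complex-conjugate pair: λ ≈ -2.948 + 2.119i, -2.948 - 2.119i, 1.896
Has complex eigenvalues (not diagonalizable over ℝ).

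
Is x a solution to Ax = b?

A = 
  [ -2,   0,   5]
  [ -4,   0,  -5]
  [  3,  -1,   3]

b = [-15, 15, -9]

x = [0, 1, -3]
No

Ax = [-15, 15, -10] ≠ b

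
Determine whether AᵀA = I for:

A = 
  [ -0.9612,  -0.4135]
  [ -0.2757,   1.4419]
No

AᵀA = 
  [  0.9999,  -0.0001]
  [ -0.0001,   2.2501]
≠ I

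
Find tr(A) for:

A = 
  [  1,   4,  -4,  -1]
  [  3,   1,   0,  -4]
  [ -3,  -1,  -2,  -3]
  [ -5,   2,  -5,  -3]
-3

tr(A) = 1 + 1 + -2 + -3 = -3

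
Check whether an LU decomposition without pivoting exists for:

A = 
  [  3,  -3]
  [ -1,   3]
Yes.
A[1,1] = 3 ≠ 0, so Gaussian elimination proceeds without a row swap: multiplier ℓ₂₁ = (-1)/(3) = -1/3, and U[2,2] = 3 - (-1/3)(-3) = 2.
L = 
  [   1,    0]
  [-1/3,    1]
U = 
  [  3,  -3]
  [  0,   2]
Check row 2 of LU: [(-1/3)(3), (-1/3)(-3) + 2] = [-1, 3] = row 2 of A ✓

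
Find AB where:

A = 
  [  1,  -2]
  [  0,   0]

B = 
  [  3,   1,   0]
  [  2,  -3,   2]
AB = 
  [ -1,   7,  -4]
  [  0,   0,   0]

A is 2×2 and B is 2×3, so AB is 2×3. Each entry is (row of A)·(column of B):
AB[1,1] = (1)(3) + (-2)(2) = -1
AB[1,2] = (1)(1) + (-2)(-3) = 7
AB[1,3] = (1)(0) + (-2)(2) = -4
AB[2,1] = (0)(3) + (0)(2) = 0
AB[2,2] = (0)(1) + (0)(-3) = 0
AB[2,3] = (0)(0) + (0)(2) = 0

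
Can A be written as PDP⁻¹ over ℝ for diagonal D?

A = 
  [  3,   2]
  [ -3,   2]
No

tr(A) = 5, det(A) = 12
Characteristic polynomial: λ² - tr(A)λ + det(A) = λ² - 5λ + 12
λ² - 5λ + 12 = 0  ⇒  λ = (5 ± √((-5)² - 4·(12)))/2 = (5 ± √(-23))/2
  = (5 + i√23)/2,  (5 - i√23)/2
Eigenvalues: (5 + i√23)/2, (5 - i√23)/2  (≈ 2.5 + 2.398i, 2.5 - 2.398i)
Has complex eigenvalues (not diagonalizable over ℝ).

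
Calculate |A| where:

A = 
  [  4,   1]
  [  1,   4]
For a 2×2 matrix, det = ad - bc = (4)(4) - (1)(1) = 15

det(A) = 15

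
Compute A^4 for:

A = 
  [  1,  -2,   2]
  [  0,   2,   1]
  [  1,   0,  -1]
A^4 = 
  [  3, -38, -18]
  [  7,   8,   5]
  [ -2, -14,   7]

A² = A·A:
A²[1,1] = (1)(1) + (-2)(0) + (2)(1) = 3
A²[1,2] = (1)(-2) + (-2)(2) + (2)(0) = -6
A²[1,3] = (1)(2) + (-2)(1) + (2)(-1) = -2
A²[2,1] = (0)(1) + (2)(0) + (1)(1) = 1
A²[2,2] = (0)(-2) + (2)(2) + (1)(0) = 4
A²[2,3] = (0)(2) + (2)(1) + (1)(-1) = 1
A²[3,1] = (1)(1) + (0)(0) + (-1)(1) = 0
A²[3,2] = (1)(-2) + (0)(2) + (-1)(0) = -2
A²[3,3] = (1)(2) + (0)(1) + (-1)(-1) = 3
A² = 
  [  3,  -6,  -2]
  [  1,   4,   1]
  [  0,  -2,   3]

A^3 = A^2·A:
A^3[1,1] = (3)(1) + (-6)(0) + (-2)(1) = 1
A^3[1,2] = (3)(-2) + (-6)(2) + (-2)(0) = -18
A^3[1,3] = (3)(2) + (-6)(1) + (-2)(-1) = 2
A^3[2,1] = (1)(1) + (4)(0) + (1)(1) = 2
A^3[2,2] = (1)(-2) + (4)(2) + (1)(0) = 6
A^3[2,3] = (1)(2) + (4)(1) + (1)(-1) = 5
A^3[3,1] = (0)(1) + (-2)(0) + (3)(1) = 3
A^3[3,2] = (0)(-2) + (-2)(2) + (3)(0) = -4
A^3[3,3] = (0)(2) + (-2)(1) + (3)(-1) = -5
A^3 = 
  [  1, -18,   2]
  [  2,   6,   5]
  [  3,  -4,  -5]

A^4 = A^3·A:
A^4[1,1] = (1)(1) + (-18)(0) + (2)(1) = 3
A^4[1,2] = (1)(-2) + (-18)(2) + (2)(0) = -38
A^4[1,3] = (1)(2) + (-18)(1) + (2)(-1) = -18
A^4[2,1] = (2)(1) + (6)(0) + (5)(1) = 7
A^4[2,2] = (2)(-2) + (6)(2) + (5)(0) = 8
A^4[2,3] = (2)(2) + (6)(1) + (5)(-1) = 5
A^4[3,1] = (3)(1) + (-4)(0) + (-5)(1) = -2
A^4[3,2] = (3)(-2) + (-4)(2) + (-5)(0) = -14
A^4[3,3] = (3)(2) + (-4)(1) + (-5)(-1) = 7
A^4 = 
  [  3, -38, -18]
  [  7,   8,   5]
  [ -2, -14,   7]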